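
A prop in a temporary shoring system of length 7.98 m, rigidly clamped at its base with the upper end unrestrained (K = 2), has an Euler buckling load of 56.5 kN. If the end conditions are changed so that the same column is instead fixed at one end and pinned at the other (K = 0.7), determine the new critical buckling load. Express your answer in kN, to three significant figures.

P_cr ≈ 461 kN

P_cr ∝ 1/K², so P_cr,new = P_cr,old × (K_old/K_new)² = 56.5 × (2/0.7)²
= 56.5 × 8.163 = 461 kN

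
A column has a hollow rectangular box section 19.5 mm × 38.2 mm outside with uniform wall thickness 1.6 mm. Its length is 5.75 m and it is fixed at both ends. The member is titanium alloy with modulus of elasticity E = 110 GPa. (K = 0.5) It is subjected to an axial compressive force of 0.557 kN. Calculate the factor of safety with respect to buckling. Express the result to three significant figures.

Inner dimensions: h_i = 38.2 − 2×1.6 = 35.00 mm, b_i = 19.5 − 2×1.6 = 16.30 mm
Weak-axis I_min = (h_o·b_o³ − h_i·b_i³)/12 with b_o = 19.5, b_i = 16.30 mm (shorter outer/inner sides).
I_min = (38.2×19.5³ − 35.00×16.30³)/12 = 1.097×10^4 mm⁴
I = 1.097×10^4 mm⁴ = 1.097×10^-8 m⁴
Effective length L_e = K·L = 0.5 × 5.75 = 2.875 m
P_cr = π²EI / L_e² = π² × 110×10⁹ × 1.097×10^-8 / 2.875² = 1.441×10^3 N
Factor of safety n = P_cr / P = 1.4412 / 0.557 = 2.59

n ≈ 2.59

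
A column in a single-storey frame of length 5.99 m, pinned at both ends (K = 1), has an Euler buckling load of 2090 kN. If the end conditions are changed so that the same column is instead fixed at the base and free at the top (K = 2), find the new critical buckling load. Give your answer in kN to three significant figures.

P_cr ≈ 522 kN

P_cr ∝ 1/K², so P_cr,new = P_cr,old × (K_old/K_new)² = 2090 × (1/2)²
= 2090 × 0.2500 = 522 kN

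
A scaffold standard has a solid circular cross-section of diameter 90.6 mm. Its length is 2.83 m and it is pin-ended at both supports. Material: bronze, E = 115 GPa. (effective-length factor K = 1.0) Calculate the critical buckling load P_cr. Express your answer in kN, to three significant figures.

I = πd⁴/64 = π×90.6⁴/64 = 3.307×10^6 mm⁴
I = 3.307×10^6 mm⁴ = 3.307×10^-6 m⁴
Effective length L_e = K·L = 1 × 2.83 = 2.830 m
P_cr = π²EI / L_e² = π² × 115×10⁹ × 3.307×10^-6 / 2.830² = 4.687×10^5 N

P_cr ≈ 469 kN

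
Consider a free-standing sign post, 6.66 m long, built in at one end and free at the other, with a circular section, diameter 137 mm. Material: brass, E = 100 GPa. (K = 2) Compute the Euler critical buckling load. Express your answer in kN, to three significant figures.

I = πd⁴/64 = π×137⁴/64 = 1.729×10^7 mm⁴
I = 1.729×10^7 mm⁴ = 1.729×10^-5 m⁴
Effective length L_e = K·L = 2 × 6.66 = 13.32 m
P_cr = π²EI / L_e² = π² × 100×10⁹ × 1.729×10^-5 / 13.32² = 9.619×10^4 N

P_cr ≈ 96.2 kN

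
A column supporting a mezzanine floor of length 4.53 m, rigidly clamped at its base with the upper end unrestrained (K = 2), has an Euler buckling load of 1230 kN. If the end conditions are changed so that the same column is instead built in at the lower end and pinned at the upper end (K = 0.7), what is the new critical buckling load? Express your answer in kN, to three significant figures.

P_cr ∝ 1/K², so P_cr,new = P_cr,old × (K_old/K_new)² = 1230 × (2/0.7)²
= 1230 × 8.163 = 10000 kN

P_cr ≈ 10000 kN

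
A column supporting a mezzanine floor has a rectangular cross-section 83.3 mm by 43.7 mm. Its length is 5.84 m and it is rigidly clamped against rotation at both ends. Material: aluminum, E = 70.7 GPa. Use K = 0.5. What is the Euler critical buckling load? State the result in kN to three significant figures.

Buckling occurs about the weak axis: I_min = h·b³/12 with b = 43.7 mm (the shorter side).
I_min = 83.3×43.7³/12 = 5.793×10^5 mm⁴
I = 5.793×10^5 mm⁴ = 5.793×10^-7 m⁴
Effective length L_e = K·L = 0.5 × 5.84 = 2.920 m
P_cr = π²EI / L_e² = π² × 70.7×10⁹ × 5.793×10^-7 / 2.920² = 4.741×10^4 N

P_cr ≈ 47.4 kN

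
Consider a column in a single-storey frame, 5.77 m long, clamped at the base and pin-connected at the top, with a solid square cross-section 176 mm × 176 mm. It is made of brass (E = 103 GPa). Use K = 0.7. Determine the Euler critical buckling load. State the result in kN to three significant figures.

I = a⁴/12 = 176⁴/12 = 7.996×10^7 mm⁴
I = 7.996×10^7 mm⁴ = 7.996×10^-5 m⁴
Effective length L_e = K·L = 0.7 × 5.77 = 4.039 m
P_cr = π²EI / L_e² = π² × 103×10⁹ × 7.996×10^-5 / 4.039² = 4.983×10^6 N

P_cr ≈ 4980 kN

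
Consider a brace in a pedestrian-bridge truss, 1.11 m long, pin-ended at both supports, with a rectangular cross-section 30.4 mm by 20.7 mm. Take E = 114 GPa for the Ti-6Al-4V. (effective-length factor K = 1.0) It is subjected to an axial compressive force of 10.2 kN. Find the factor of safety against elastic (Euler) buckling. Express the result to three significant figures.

Buckling occurs about the weak axis: I_min = h·b³/12 with b = 20.7 mm (the shorter side).
I_min = 30.4×20.7³/12 = 2.247×10^4 mm⁴
I = 2.247×10^4 mm⁴ = 2.247×10^-8 m⁴
Effective length L_e = K·L = 1 × 1.11 = 1.110 m
P_cr = π²EI / L_e² = π² × 114×10⁹ × 2.247×10^-8 / 1.110² = 2.052×10^4 N
Factor of safety n = P_cr / P = 20.519 / 10.2 = 2.01

n ≈ 2.01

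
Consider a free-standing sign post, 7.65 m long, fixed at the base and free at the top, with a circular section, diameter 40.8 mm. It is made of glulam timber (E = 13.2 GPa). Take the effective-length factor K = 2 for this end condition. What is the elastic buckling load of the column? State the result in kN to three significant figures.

P_cr ≈ 0.0757 kN

I = πd⁴/64 = π×40.8⁴/64 = 1.360×10^5 mm⁴
I = 1.360×10^5 mm⁴ = 1.360×10^-7 m⁴
Effective length L_e = K·L = 2 × 7.65 = 15.30 m
P_cr = π²EI / L_e² = π² × 13.2×10⁹ × 1.360×10^-7 / 15.30² = 75.70 N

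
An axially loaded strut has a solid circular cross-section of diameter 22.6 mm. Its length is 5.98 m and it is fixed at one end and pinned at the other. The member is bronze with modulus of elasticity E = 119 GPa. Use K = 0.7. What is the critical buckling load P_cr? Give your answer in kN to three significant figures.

P_cr ≈ 0.858 kN

I = πd⁴/64 = π×22.6⁴/64 = 1.281×10^4 mm⁴
I = 1.281×10^4 mm⁴ = 1.281×10^-8 m⁴
Effective length L_e = K·L = 0.7 × 5.98 = 4.186 m
P_cr = π²EI / L_e² = π² × 119×10⁹ × 1.281×10^-8 / 4.186² = 858.3 N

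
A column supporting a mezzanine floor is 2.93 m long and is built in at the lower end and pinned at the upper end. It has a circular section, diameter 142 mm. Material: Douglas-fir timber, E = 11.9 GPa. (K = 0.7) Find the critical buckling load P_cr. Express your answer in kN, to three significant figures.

P_cr ≈ 557 kN

I = πd⁴/64 = π×142⁴/64 = 1.996×10^7 mm⁴
I = 1.996×10^7 mm⁴ = 1.996×10^-5 m⁴
Effective length L_e = K·L = 0.7 × 2.93 = 2.051 m
P_cr = π²EI / L_e² = π² × 11.9×10⁹ × 1.996×10^-5 / 2.051² = 5.572×10^5 N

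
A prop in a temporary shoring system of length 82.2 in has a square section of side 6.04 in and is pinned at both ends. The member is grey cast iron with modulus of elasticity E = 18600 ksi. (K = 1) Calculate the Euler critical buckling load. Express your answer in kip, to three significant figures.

I = a⁴/12 = 6.04⁴/12 = 110.9 in⁴
Effective length L_e = K·L = 1 × 82.2 = 82.20 in
P_cr = π²EI / L_e² = π² × 18600×10³ × 110.9 / 82.20² = 3.013×10^6 lb

P_cr ≈ 3010 kip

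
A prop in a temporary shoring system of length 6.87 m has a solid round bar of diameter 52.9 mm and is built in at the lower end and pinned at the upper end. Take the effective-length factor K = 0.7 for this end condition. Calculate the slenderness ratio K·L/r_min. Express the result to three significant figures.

λ ≈ 364

For a solid circle r = d/4 = 52.9/4 = 13.22 mm
L_e = K·L = 0.7 × 6.87 m = 4.809 m = 4809.0 mm
λ = L_e / r_min = 4809.0 / 13.22 = 364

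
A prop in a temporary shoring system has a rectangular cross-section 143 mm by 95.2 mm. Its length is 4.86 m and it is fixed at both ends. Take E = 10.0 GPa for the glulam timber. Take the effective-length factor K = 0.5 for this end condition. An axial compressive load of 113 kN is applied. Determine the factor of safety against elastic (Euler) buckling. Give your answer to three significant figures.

Buckling occurs about the weak axis: I_min = h·b³/12 with b = 95.2 mm (the shorter side).
I_min = 143×95.2³/12 = 1.028×10^7 mm⁴
I = 1.028×10^7 mm⁴ = 1.028×10^-5 m⁴
Effective length L_e = K·L = 0.5 × 4.86 = 2.430 m
P_cr = π²EI / L_e² = π² × 10.0×10⁹ × 1.028×10^-5 / 2.430² = 1.719×10^5 N
Factor of safety n = P_cr / P = 171.85 / 113 = 1.52

n ≈ 1.52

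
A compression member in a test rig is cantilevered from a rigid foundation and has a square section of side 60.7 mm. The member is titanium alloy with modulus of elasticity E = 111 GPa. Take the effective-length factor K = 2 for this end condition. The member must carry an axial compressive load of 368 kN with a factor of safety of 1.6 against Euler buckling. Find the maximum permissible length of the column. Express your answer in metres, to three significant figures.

I = a⁴/12 = 60.7⁴/12 = 1.131×10^6 mm⁴
I = 1.131×10^-6 m⁴
Required critical load P_cr = n·P = 1.6 × 368 = 588.8 kN = 5.888×10^5 N
From P_cr = π²EI/(K·L)²:  L = (1/K)·√(π²EI/P_cr) = (1/2)·√(π²×1.11×10^11×1.131×10^-6/5.888×10^5)
L = 0.725 m

L_max ≈ 0.725 m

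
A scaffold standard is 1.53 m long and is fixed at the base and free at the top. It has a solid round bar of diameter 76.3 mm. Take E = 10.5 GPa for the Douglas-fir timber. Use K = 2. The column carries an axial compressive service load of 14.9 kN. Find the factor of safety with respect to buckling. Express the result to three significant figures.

I = πd⁴/64 = π×76.3⁴/64 = 1.664×10^6 mm⁴
I = 1.664×10^6 mm⁴ = 1.664×10^-6 m⁴
Effective length L_e = K·L = 2 × 1.53 = 3.060 m
P_cr = π²EI / L_e² = π² × 10.5×10⁹ × 1.664×10^-6 / 3.060² = 1.841×10^4 N
Factor of safety n = P_cr / P = 18.413 / 14.9 = 1.24

n ≈ 1.24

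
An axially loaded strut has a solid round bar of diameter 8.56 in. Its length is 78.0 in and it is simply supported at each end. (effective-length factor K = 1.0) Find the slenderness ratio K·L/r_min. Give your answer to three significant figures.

For a solid circle r = d/4 = 8.56/4 = 2.140 in
L_e = K·L = 1 × 78.0 = 78.00 in
λ = L_e / r_min = 78.000 / 2.140 = 36.4

λ ≈ 36.4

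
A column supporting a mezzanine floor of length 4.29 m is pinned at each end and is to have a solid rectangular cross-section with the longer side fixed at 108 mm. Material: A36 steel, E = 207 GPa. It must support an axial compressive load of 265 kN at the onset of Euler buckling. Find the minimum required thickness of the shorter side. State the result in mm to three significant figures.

L_e = K·L = 1 × 4.29 = 4.290 m
Required I = P_cr·L_e²/(π²E) = 2.650×10^5 × 4.290² / (π² × 2.07×10^11) = 2.387×10^-6 m⁴
I_req = 2.387×10^6 mm⁴
Rectangle, weak axis: I_min = h·b³/12 with h = 108 mm fixed  ⇒  b = (12I/h)^(1/3) = 64.3 mm

b ≈ 64.3 mm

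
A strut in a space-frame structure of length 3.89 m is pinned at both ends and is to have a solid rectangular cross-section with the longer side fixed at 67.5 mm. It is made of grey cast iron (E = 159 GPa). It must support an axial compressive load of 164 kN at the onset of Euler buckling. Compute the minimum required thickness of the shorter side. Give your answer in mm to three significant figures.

L_e = K·L = 1 × 3.89 = 3.890 m
Required I = P_cr·L_e²/(π²E) = 1.640×10^5 × 3.890² / (π² × 1.59×10^11) = 1.581×10^-6 m⁴
I_req = 1.581×10^6 mm⁴
Rectangle, weak axis: I_min = h·b³/12 with h = 67.5 mm fixed  ⇒  b = (12I/h)^(1/3) = 65.5 mm

b ≈ 65.5 mm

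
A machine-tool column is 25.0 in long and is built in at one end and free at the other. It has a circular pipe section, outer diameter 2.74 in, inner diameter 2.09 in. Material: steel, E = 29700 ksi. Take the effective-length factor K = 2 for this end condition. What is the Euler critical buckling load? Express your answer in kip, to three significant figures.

d_o = 2.74 in, d_i = 2.09 in
I = π(d_o⁴ − d_i⁴)/64 = π(2.74⁴ − 2.090⁴)/64 = 1.830 in⁴
Effective length L_e = K·L = 2 × 25.0 = 50.00 in
P_cr = π²EI / L_e² = π² × 29700×10³ × 1.830 / 50.00² = 2.146×10^5 lb

P_cr ≈ 215 kip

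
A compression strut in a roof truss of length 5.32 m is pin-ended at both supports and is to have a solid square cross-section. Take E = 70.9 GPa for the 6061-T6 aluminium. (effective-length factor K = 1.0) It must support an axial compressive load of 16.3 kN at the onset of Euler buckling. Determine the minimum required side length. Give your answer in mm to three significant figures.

L_e = K·L = 1 × 5.32 = 5.320 m
Required I = P_cr·L_e²/(π²E) = 1.630×10^4 × 5.320² / (π² × 7.09×10^10) = 6.593×10^-7 m⁴
I_req = 6.593×10^5 mm⁴
Solid square: I = a⁴/12  ⇒  a = (12I)^(1/4) = (12×6.593×10^5)^(1/4) = 53.0 mm

a ≈ 53.0 mm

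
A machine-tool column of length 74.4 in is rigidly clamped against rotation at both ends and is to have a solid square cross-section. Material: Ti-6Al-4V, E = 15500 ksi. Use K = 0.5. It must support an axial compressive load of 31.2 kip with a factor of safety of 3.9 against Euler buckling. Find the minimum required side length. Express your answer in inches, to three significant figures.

a ≈ 1.91 in

Required P_cr = n·P = 3.9 × 31.2 = 121.7 kip
L_e = K·L = 0.5 × 74.4 = 37.20 in
Required I = P_cr·L_e²/(π²E) = 1.217×10^5 × 37.20² / (π² × 1.55×10^7) = 1.101 in⁴
Solid square: I = a⁴/12  ⇒  a = (12I)^(1/4) = (12×1.101)^(1/4) = 1.91 in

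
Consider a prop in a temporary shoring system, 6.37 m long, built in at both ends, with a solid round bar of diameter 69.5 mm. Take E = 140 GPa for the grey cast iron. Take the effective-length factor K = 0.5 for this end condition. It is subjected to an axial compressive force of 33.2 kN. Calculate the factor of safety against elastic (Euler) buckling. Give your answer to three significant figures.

I = πd⁴/64 = π×69.5⁴/64 = 1.145×10^6 mm⁴
I = 1.145×10^6 mm⁴ = 1.145×10^-6 m⁴
Effective length L_e = K·L = 0.5 × 6.37 = 3.185 m
P_cr = π²EI / L_e² = π² × 140×10⁹ × 1.145×10^-6 / 3.185² = 1.560×10^5 N
Factor of safety n = P_cr / P = 156.00 / 33.2 = 4.70

n ≈ 4.70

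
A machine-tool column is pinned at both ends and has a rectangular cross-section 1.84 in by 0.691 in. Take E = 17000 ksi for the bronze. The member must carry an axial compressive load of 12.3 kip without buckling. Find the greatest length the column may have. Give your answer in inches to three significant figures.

Buckling occurs about the weak axis: I_min = h·b³/12 with b = 0.691 in (the shorter side).
I_min = 1.84×0.691³/12 = 5.059×10^-2 in⁴
At the buckling limit P_cr = P = 1.230×10^4 lb
From P_cr = π²EI/(K·L)²:  L = (1/K)·√(π²EI/P_cr) = (1/1)·√(π²×1.70×10^7×5.059×10^-2/1.230×10^4)
L = 26.3 in

L_max ≈ 26.3 in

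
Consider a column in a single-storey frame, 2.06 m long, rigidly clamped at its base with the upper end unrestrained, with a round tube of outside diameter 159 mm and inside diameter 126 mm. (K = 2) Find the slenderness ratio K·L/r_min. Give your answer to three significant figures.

d_o = 159 mm, d_i = 126 mm
I = π(d_o⁴ − d_i⁴)/64 = π(159⁴ − 126.0⁴)/64 = 1.900×10^7 mm⁴
A = 7.387×10^3 mm²;  r_min = √(I/A) = √(1.900×10^7/7.387×10^3) = 50.72 mm
L_e = K·L = 2 × 2.06 m = 4.120 m = 4120.0 mm
λ = L_e / r_min = 4120.0 / 50.72 = 81.2

λ ≈ 81.2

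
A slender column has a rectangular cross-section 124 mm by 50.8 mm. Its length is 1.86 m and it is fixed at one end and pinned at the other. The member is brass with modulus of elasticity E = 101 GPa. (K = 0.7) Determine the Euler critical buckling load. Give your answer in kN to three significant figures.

Buckling occurs about the weak axis: I_min = h·b³/12 with b = 50.8 mm (the shorter side).
I_min = 124×50.8³/12 = 1.355×10^6 mm⁴
I = 1.355×10^6 mm⁴ = 1.355×10^-6 m⁴
Effective length L_e = K·L = 0.7 × 1.86 = 1.302 m
P_cr = π²EI / L_e² = π² × 101×10⁹ × 1.355×10^-6 / 1.302² = 7.966×10^5 N

P_cr ≈ 797 kN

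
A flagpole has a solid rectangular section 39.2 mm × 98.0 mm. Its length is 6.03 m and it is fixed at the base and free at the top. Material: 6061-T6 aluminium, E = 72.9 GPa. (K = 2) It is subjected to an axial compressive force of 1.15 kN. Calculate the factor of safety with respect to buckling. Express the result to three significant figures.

Buckling occurs about the weak axis: I_min = h·b³/12 with b = 39.2 mm (the shorter side).
I_min = 98.0×39.2³/12 = 4.919×10^5 mm⁴
I = 4.919×10^5 mm⁴ = 4.919×10^-7 m⁴
Effective length L_e = K·L = 2 × 6.03 = 12.06 m
P_cr = π²EI / L_e² = π² × 72.9×10⁹ × 4.919×10^-7 / 12.06² = 2.434×10^3 N
Factor of safety n = P_cr / P = 2.4335 / 1.15 = 2.12

n ≈ 2.12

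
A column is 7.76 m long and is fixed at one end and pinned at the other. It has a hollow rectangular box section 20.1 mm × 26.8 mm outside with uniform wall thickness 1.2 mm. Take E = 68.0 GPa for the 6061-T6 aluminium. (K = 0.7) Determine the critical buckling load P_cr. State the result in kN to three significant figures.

P_cr ≈ 0.156 kN

Inner dimensions: h_i = 26.8 − 2×1.2 = 24.40 mm, b_i = 20.1 − 2×1.2 = 17.70 mm
Weak-axis I_min = (h_o·b_o³ − h_i·b_i³)/12 with b_o = 20.1, b_i = 17.70 mm (shorter outer/inner sides).
I_min = (26.8×20.1³ − 24.40×17.70³)/12 = 6.861×10^3 mm⁴
I = 6.861×10^3 mm⁴ = 6.861×10^-9 m⁴
Effective length L_e = K·L = 0.7 × 7.76 = 5.432 m
P_cr = π²EI / L_e² = π² × 68.0×10⁹ × 6.861×10^-9 / 5.432² = 156.0 N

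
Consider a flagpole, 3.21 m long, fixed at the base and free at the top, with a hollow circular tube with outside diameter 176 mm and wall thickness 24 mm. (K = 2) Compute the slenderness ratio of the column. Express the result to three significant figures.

λ ≈ 118

Inner diameter d_i = 176 − 2×24 = 128.0 mm
I = π(d_o⁴ − d_i⁴)/64 = π(176⁴ − 128.0⁴)/64 = 3.392×10^7 mm⁴
A = 1.146×10^4 mm²;  r_min = √(I/A) = √(3.392×10^7/1.146×10^4) = 54.41 mm
L_e = K·L = 2 × 3.21 m = 6.420 m = 6420.0 mm
λ = L_e / r_min = 6420.0 / 54.41 = 118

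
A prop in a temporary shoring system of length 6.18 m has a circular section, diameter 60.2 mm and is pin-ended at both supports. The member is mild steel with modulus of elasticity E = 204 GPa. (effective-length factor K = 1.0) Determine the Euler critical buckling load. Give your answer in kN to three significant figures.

P_cr ≈ 34.0 kN

I = πd⁴/64 = π×60.2⁴/64 = 6.447×10^5 mm⁴
I = 6.447×10^5 mm⁴ = 6.447×10^-7 m⁴
Effective length L_e = K·L = 1 × 6.18 = 6.180 m
P_cr = π²EI / L_e² = π² × 204×10⁹ × 6.447×10^-7 / 6.180² = 3.399×10^4 N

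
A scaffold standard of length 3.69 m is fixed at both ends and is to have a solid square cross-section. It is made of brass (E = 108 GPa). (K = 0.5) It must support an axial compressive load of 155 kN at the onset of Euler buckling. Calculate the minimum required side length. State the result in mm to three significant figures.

L_e = K·L = 0.5 × 3.69 = 1.845 m
Required I = P_cr·L_e²/(π²E) = 1.550×10^5 × 1.845² / (π² × 1.08×10^11) = 4.950×10^-7 m⁴
I_req = 4.950×10^5 mm⁴
Solid square: I = a⁴/12  ⇒  a = (12I)^(1/4) = (12×4.950×10^5)^(1/4) = 49.4 mm

a ≈ 49.4 mm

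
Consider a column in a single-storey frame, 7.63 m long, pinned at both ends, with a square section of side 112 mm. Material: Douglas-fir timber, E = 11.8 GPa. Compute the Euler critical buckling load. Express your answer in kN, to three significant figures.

I = a⁴/12 = 112⁴/12 = 1.311×10^7 mm⁴
I = 1.311×10^7 mm⁴ = 1.311×10^-5 m⁴
Effective length L_e = K·L = 1 × 7.63 = 7.630 m
P_cr = π²EI / L_e² = π² × 11.8×10⁹ × 1.311×10^-5 / 7.630² = 2.623×10^4 N

P_cr ≈ 26.2 kN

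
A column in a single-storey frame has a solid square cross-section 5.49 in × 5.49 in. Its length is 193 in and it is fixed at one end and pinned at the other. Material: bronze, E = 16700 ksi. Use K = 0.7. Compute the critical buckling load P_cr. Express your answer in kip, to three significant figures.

I = a⁴/12 = 5.49⁴/12 = 75.70 in⁴
Effective length L_e = K·L = 0.7 × 193 = 135.1 in
P_cr = π²EI / L_e² = π² × 16700×10³ × 75.70 / 135.1² = 6.836×10^5 lb

P_cr ≈ 684 kip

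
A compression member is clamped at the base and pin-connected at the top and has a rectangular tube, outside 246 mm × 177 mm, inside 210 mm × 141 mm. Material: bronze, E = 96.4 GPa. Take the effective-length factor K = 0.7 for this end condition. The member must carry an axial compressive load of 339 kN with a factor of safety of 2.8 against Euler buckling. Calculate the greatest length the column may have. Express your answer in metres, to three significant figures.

Weak-axis I_min = (h_o·b_o³ − h_i·b_i³)/12 with b_o = 177, b_i = 141.0 mm (shorter outer/inner sides).
I_min = (246×177³ − 210.0×141.0³)/12 = 6.462×10^7 mm⁴
I = 6.462×10^-5 m⁴
Required critical load P_cr = n·P = 2.8 × 339 = 949.2 kN = 9.492×10^5 N
From P_cr = π²EI/(K·L)²:  L = (1/K)·√(π²EI/P_cr) = (1/0.7)·√(π²×9.64×10^10×6.462×10^-5/9.492×10^5)
L = 11.5 m

L_max ≈ 11.5 m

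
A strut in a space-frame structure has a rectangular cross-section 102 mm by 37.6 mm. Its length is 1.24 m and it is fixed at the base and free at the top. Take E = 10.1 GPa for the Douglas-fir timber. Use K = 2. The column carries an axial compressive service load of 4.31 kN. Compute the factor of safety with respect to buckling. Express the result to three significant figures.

n ≈ 1.70

Buckling occurs about the weak axis: I_min = h·b³/12 with b = 37.6 mm (the shorter side).
I_min = 102×37.6³/12 = 4.518×10^5 mm⁴
I = 4.518×10^5 mm⁴ = 4.518×10^-7 m⁴
Effective length L_e = K·L = 2 × 1.24 = 2.480 m
P_cr = π²EI / L_e² = π² × 10.1×10⁹ × 4.518×10^-7 / 2.480² = 7.323×10^3 N
Factor of safety n = P_cr / P = 7.3232 / 4.31 = 1.70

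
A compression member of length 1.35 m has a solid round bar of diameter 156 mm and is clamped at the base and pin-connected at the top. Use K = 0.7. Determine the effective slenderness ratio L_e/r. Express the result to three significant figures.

λ ≈ 24.2

For a solid circle r = d/4 = 156/4 = 39.00 mm
L_e = K·L = 0.7 × 1.35 m = 0.9450 m = 945.00 mm
λ = L_e / r_min = 945.00 / 39.00 = 24.2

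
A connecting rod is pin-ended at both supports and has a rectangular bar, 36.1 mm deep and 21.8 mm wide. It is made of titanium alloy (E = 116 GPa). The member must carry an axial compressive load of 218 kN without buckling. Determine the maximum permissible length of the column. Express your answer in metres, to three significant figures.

Buckling occurs about the weak axis: I_min = h·b³/12 with b = 21.8 mm (the shorter side).
I_min = 36.1×21.8³/12 = 3.117×10^4 mm⁴
I = 3.117×10^-8 m⁴
At the buckling limit P_cr = P = 2.180×10^5 N
From P_cr = π²EI/(K·L)²:  L = (1/K)·√(π²EI/P_cr) = (1/1)·√(π²×1.16×10^11×3.117×10^-8/2.180×10^5)
L = 0.405 m

L_max ≈ 0.405 m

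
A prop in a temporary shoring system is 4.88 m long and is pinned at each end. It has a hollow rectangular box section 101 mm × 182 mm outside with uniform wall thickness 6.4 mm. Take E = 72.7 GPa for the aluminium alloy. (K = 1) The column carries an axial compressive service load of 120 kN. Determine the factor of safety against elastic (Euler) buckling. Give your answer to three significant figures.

Inner dimensions: h_i = 182 − 2×6.4 = 169.2 mm, b_i = 101 − 2×6.4 = 88.20 mm
Weak-axis I_min = (h_o·b_o³ − h_i·b_i³)/12 with b_o = 101, b_i = 88.20 mm (shorter outer/inner sides).
I_min = (182×101³ − 169.2×88.20³)/12 = 5.952×10^6 mm⁴
I = 5.952×10^6 mm⁴ = 5.952×10^-6 m⁴
Effective length L_e = K·L = 1 × 4.88 = 4.880 m
P_cr = π²EI / L_e² = π² × 72.7×10⁹ × 5.952×10^-6 / 4.880² = 1.793×10^5 N
Factor of safety n = P_cr / P = 179.33 / 120 = 1.49

n ≈ 1.49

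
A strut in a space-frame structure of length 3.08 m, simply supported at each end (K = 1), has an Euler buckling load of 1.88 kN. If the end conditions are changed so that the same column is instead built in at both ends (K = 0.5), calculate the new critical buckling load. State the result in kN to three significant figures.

P_cr ∝ 1/K², so P_cr,new = P_cr,old × (K_old/K_new)² = 1.88 × (1/0.5)²
= 1.88 × 4.000 = 7.52 kN

P_cr ≈ 7.52 kN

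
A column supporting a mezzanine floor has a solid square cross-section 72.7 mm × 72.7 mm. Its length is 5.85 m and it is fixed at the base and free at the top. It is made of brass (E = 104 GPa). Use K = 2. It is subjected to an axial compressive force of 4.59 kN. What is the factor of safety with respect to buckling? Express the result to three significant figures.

I = a⁴/12 = 72.7⁴/12 = 2.328×10^6 mm⁴
I = 2.328×10^6 mm⁴ = 2.328×10^-6 m⁴
Effective length L_e = K·L = 2 × 5.85 = 11.70 m
P_cr = π²EI / L_e² = π² × 104×10⁹ × 2.328×10^-6 / 11.70² = 1.745×10^4 N
Factor of safety n = P_cr / P = 17.455 / 4.59 = 3.80

n ≈ 3.80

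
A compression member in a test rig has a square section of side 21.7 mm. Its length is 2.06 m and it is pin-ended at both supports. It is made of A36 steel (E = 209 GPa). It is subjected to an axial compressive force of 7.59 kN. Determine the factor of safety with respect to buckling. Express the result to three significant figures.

I = a⁴/12 = 21.7⁴/12 = 1.848×10^4 mm⁴
I = 1.848×10^4 mm⁴ = 1.848×10^-8 m⁴
Effective length L_e = K·L = 1 × 2.06 = 2.060 m
P_cr = π²EI / L_e² = π² × 209×10⁹ × 1.848×10^-8 / 2.060² = 8.982×10^3 N
Factor of safety n = P_cr / P = 8.9819 / 7.59 = 1.18

n ≈ 1.18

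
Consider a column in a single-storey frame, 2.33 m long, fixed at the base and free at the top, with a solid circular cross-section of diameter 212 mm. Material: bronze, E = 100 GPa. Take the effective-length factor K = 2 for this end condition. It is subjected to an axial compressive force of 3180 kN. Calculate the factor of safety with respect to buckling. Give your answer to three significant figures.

I = πd⁴/64 = π×212⁴/64 = 9.915×10^7 mm⁴
I = 9.915×10^7 mm⁴ = 9.915×10^-5 m⁴
Effective length L_e = K·L = 2 × 2.33 = 4.660 m
P_cr = π²EI / L_e² = π² × 100×10⁹ × 9.915×10^-5 / 4.660² = 4.507×10^6 N
Factor of safety n = P_cr / P = 4506.5 / 3180 = 1.42

n ≈ 1.42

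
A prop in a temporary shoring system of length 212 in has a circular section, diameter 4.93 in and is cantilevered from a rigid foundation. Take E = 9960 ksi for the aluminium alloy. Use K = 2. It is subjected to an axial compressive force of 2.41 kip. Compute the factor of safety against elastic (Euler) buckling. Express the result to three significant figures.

n ≈ 6.58

I = πd⁴/64 = π×4.93⁴/64 = 29.00 in⁴
Effective length L_e = K·L = 2 × 212 = 424.0 in
P_cr = π²EI / L_e² = π² × 9960×10³ × 29.00 / 424.0² = 1.586×10^4 lb
Factor of safety n = P_cr / P = 15.856 / 2.41 = 6.58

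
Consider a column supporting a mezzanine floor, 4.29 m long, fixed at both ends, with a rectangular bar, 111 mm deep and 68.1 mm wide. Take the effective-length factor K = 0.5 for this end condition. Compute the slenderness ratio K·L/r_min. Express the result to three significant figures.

λ ≈ 109

Buckling occurs about the weak axis: I_min = h·b³/12 with b = 68.1 mm (the shorter side).
I_min = 111×68.1³/12 = 2.921×10^6 mm⁴
A = 7.559×10^3 mm²;  r_min = √(I/A) = √(2.921×10^6/7.559×10^3) = 19.66 mm
L_e = K·L = 0.5 × 4.29 m = 2.145 m = 2145.0 mm
λ = L_e / r_min = 2145.0 / 19.66 = 109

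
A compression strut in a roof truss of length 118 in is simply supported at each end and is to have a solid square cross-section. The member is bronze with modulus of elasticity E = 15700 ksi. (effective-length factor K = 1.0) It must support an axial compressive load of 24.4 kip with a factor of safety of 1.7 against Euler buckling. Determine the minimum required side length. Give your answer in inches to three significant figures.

a ≈ 2.59 in

Required P_cr = n·P = 1.7 × 24.4 = 41.48 kip
L_e = K·L = 1 × 118 = 118.0 in
Required I = P_cr·L_e²/(π²E) = 4.148×10^4 × 118.0² / (π² × 1.57×10^7) = 3.727 in⁴
Solid square: I = a⁴/12  ⇒  a = (12I)^(1/4) = (12×3.727)^(1/4) = 2.59 in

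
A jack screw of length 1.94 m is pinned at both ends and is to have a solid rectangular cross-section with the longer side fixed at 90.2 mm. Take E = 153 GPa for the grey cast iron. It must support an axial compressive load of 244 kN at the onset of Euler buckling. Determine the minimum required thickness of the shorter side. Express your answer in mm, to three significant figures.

L_e = K·L = 1 × 1.94 = 1.940 m
Required I = P_cr·L_e²/(π²E) = 2.440×10^5 × 1.940² / (π² × 1.53×10^11) = 6.081×10^-7 m⁴
I_req = 6.081×10^5 mm⁴
Rectangle, weak axis: I_min = h·b³/12 with h = 90.2 mm fixed  ⇒  b = (12I/h)^(1/3) = 43.3 mm

b ≈ 43.3 mm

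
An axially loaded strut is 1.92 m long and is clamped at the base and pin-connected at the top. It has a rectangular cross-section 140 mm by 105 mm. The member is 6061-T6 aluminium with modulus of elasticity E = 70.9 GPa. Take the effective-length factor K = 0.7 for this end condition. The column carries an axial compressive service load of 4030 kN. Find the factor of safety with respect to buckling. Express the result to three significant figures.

Buckling occurs about the weak axis: I_min = h·b³/12 with b = 105 mm (the shorter side).
I_min = 140×105³/12 = 1.351×10^7 mm⁴
I = 1.351×10^7 mm⁴ = 1.351×10^-5 m⁴
Effective length L_e = K·L = 0.7 × 1.92 = 1.344 m
P_cr = π²EI / L_e² = π² × 70.9×10⁹ × 1.351×10^-5 / 1.344² = 5.232×10^6 N
Factor of safety n = P_cr / P = 5231.9 / 4030 = 1.30

n ≈ 1.30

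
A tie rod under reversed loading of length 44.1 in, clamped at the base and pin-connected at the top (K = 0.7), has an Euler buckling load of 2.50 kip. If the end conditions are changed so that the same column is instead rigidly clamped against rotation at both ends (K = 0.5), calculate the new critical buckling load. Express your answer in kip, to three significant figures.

P_cr ≈ 4.90 kip

P_cr ∝ 1/K², so P_cr,new = P_cr,old × (K_old/K_new)² = 2.50 × (0.7/0.5)²
= 2.50 × 1.960 = 4.90 kip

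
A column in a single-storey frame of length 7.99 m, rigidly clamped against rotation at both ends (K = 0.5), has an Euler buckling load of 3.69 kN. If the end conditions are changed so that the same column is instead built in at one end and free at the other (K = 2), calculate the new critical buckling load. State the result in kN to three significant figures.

P_cr ≈ 0.231 kN

P_cr ∝ 1/K², so P_cr,new = P_cr,old × (K_old/K_new)² = 3.69 × (0.5/2)²
= 3.69 × 0.06250 = 0.231 kN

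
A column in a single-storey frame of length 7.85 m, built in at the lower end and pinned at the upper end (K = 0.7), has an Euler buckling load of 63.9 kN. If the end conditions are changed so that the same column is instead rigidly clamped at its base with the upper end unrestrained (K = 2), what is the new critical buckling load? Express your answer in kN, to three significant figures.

P_cr ∝ 1/K², so P_cr,new = P_cr,old × (K_old/K_new)² = 63.9 × (0.7/2)²
= 63.9 × 0.1225 = 7.83 kN

P_cr ≈ 7.83 kN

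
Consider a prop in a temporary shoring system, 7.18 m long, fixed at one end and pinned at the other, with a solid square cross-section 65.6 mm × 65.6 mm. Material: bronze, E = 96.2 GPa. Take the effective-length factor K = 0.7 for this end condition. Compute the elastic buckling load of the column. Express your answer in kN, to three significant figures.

P_cr ≈ 58.0 kN

I = a⁴/12 = 65.6⁴/12 = 1.543×10^6 mm⁴
I = 1.543×10^6 mm⁴ = 1.543×10^-6 m⁴
Effective length L_e = K·L = 0.7 × 7.18 = 5.026 m
P_cr = π²EI / L_e² = π² × 96.2×10⁹ × 1.543×10^-6 / 5.026² = 5.800×10^4 N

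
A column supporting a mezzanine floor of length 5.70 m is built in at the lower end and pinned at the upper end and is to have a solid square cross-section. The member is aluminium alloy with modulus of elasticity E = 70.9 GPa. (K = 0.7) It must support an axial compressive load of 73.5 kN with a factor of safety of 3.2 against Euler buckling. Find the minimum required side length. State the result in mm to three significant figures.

Required P_cr = n·P = 3.2 × 73.5 = 235.2 kN
L_e = K·L = 0.7 × 5.70 = 3.990 m
Required I = P_cr·L_e²/(π²E) = 2.352×10^5 × 3.990² / (π² × 7.09×10^10) = 5.351×10^-6 m⁴
I_req = 5.351×10^6 mm⁴
Solid square: I = a⁴/12  ⇒  a = (12I)^(1/4) = (12×5.351×10^6)^(1/4) = 89.5 mm

a ≈ 89.5 mm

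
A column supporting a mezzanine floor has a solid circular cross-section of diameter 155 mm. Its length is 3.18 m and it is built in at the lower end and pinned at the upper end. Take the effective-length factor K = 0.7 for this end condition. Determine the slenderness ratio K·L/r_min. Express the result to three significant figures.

λ ≈ 57.4

I = πd⁴/64 = π×155⁴/64 = 2.833×10^7 mm⁴
A = 1.887×10^4 mm²;  r_min = √(I/A) = √(2.833×10^7/1.887×10^4) = 38.75 mm
L_e = K·L = 0.7 × 3.18 m = 2.226 m = 2226.0 mm
λ = L_e / r_min = 2226.0 / 38.75 = 57.4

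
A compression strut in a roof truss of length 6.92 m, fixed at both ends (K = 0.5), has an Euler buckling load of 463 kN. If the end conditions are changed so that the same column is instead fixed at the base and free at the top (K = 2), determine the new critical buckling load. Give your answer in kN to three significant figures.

P_cr ∝ 1/K², so P_cr,new = P_cr,old × (K_old/K_new)² = 463 × (0.5/2)²
= 463 × 0.06250 = 28.9 kN

P_cr ≈ 28.9 kN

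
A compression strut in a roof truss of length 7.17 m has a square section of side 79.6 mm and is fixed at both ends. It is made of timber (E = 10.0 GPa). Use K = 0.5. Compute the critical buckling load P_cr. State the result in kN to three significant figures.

P_cr ≈ 25.7 kN

I = a⁴/12 = 79.6⁴/12 = 3.346×10^6 mm⁴
I = 3.346×10^6 mm⁴ = 3.346×10^-6 m⁴
Effective length L_e = K·L = 0.5 × 7.17 = 3.585 m
P_cr = π²EI / L_e² = π² × 10.0×10⁹ × 3.346×10^-6 / 3.585² = 2.569×10^4 N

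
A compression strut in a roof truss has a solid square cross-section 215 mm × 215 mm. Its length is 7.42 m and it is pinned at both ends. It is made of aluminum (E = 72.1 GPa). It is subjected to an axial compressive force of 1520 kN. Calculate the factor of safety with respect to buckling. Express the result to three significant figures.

I = a⁴/12 = 215⁴/12 = 1.781×10^8 mm⁴
I = 1.781×10^8 mm⁴ = 1.781×10^-4 m⁴
Effective length L_e = K·L = 1 × 7.42 = 7.420 m
P_cr = π²EI / L_e² = π² × 72.1×10⁹ × 1.781×10^-4 / 7.420² = 2.301×10^6 N
Factor of safety n = P_cr / P = 2301.4 / 1520 = 1.51

n ≈ 1.51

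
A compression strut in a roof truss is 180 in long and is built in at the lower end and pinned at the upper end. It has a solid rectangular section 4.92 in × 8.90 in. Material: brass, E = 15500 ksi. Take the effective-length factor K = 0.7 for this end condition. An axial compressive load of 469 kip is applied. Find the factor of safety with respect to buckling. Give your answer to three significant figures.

Buckling occurs about the weak axis: I_min = h·b³/12 with b = 4.92 in (the shorter side).
I_min = 8.90×4.92³/12 = 88.33 in⁴
Effective length L_e = K·L = 0.7 × 180 = 126.0 in
P_cr = π²EI / L_e² = π² × 15500×10³ × 88.33 / 126.0² = 8.511×10^5 lb
Factor of safety n = P_cr / P = 851.13 / 469 = 1.81

n ≈ 1.81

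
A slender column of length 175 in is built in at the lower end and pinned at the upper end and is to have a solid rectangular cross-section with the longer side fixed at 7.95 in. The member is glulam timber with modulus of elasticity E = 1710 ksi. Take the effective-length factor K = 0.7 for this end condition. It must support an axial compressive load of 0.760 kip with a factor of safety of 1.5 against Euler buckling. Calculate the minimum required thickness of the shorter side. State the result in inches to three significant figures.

Required P_cr = n·P = 1.5 × 0.760 = 1.140 kip
L_e = K·L = 0.7 × 175 = 122.5 in
Required I = P_cr·L_e²/(π²E) = 1.140×10^3 × 122.5² / (π² × 1.71×10^6) = 1.014 in⁴
Rectangle, weak axis: I_min = h·b³/12 with h = 7.95 in fixed  ⇒  b = (12I/h)^(1/3) = 1.15 in

b ≈ 1.15 in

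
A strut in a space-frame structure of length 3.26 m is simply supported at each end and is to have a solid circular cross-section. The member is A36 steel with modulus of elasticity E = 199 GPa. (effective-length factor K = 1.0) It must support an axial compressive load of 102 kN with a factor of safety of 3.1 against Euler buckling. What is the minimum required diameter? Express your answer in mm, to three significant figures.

d ≈ 76.8 mm

Required P_cr = n·P = 3.1 × 102 = 316.2 kN
L_e = K·L = 1 × 3.26 = 3.260 m
Required I = P_cr·L_e²/(π²E) = 3.162×10^5 × 3.260² / (π² × 1.99×10^11) = 1.711×10^-6 m⁴
I_req = 1.711×10^6 mm⁴
Solid circle: I = πd⁴/64  ⇒  d = (64I/π)^(1/4) = (64×1.711×10^6/π)^(1/4) = 76.8 mm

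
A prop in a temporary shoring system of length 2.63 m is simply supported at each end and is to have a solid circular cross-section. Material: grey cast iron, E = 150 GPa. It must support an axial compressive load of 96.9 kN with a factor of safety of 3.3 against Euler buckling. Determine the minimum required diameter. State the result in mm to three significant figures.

Required P_cr = n·P = 3.3 × 96.9 = 319.8 kN
L_e = K·L = 1 × 2.63 = 2.630 m
Required I = P_cr·L_e²/(π²E) = 3.198×10^5 × 2.630² / (π² × 1.50×10^11) = 1.494×10^-6 m⁴
I_req = 1.494×10^6 mm⁴
Solid circle: I = πd⁴/64  ⇒  d = (64I/π)^(1/4) = (64×1.494×10^6/π)^(1/4) = 74.3 mm

d ≈ 74.3 mm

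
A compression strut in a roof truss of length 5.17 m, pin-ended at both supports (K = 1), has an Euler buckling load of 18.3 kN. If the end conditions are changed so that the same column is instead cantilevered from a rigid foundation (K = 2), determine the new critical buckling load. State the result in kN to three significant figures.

P_cr ∝ 1/K², so P_cr,new = P_cr,old × (K_old/K_new)² = 18.3 × (1/2)²
= 18.3 × 0.2500 = 4.58 kN

P_cr ≈ 4.58 kN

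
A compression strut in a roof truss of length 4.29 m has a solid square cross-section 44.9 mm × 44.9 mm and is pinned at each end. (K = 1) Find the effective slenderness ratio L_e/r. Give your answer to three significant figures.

λ ≈ 331

For a square r = a/√12 = 44.9/√12 = 12.96 mm
L_e = K·L = 1 × 4.29 m = 4.290 m = 4290.0 mm
λ = L_e / r_min = 4290.0 / 12.96 = 331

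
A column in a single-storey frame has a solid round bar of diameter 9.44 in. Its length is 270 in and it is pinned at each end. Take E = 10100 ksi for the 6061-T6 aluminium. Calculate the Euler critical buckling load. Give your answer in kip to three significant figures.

P_cr ≈ 533 kip

I = πd⁴/64 = π×9.44⁴/64 = 389.8 in⁴
Effective length L_e = K·L = 1 × 270 = 270.0 in
P_cr = π²EI / L_e² = π² × 10100×10³ × 389.8 / 270.0² = 5.330×10^5 lb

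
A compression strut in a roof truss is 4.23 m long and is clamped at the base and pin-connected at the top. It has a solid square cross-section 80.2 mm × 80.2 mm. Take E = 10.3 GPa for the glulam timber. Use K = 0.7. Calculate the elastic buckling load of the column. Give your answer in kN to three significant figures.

I = a⁴/12 = 80.2⁴/12 = 3.448×10^6 mm⁴
I = 3.448×10^6 mm⁴ = 3.448×10^-6 m⁴
Effective length L_e = K·L = 0.7 × 4.23 = 2.961 m
P_cr = π²EI / L_e² = π² × 10.3×10⁹ × 3.448×10^-6 / 2.961² = 3.997×10^4 N

P_cr ≈ 40.0 kN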